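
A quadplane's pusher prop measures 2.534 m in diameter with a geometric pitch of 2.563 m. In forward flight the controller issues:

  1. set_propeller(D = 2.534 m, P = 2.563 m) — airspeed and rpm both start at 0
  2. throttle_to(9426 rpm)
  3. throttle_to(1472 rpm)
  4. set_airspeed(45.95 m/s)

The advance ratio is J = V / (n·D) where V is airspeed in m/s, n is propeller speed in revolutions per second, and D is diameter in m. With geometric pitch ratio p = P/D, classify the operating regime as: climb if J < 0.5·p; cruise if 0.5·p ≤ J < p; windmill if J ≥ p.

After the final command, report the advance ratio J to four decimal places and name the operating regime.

set_propeller: D = 2.534 m, P = 2.563 m (p = P/D = 1.011444); state ← (V=0, rpm=0)
throttle_to(9426): rpm ← 9426
throttle_to(1472): rpm ← 1472
set_airspeed(45.95): V ← 45.95 m/s
final state: V = 45.95 m/s, rpm = 1472 → n = rpm/60 = 24.533333 rev/s
J = V / (n·D) = 45.95 / (24.533333 × 2.534) = 0.739133
regime bands: climb J<0.5057 | cruise [0.5057, 1.0114) | windmill J≥1.0114
J = 0.7391 → cruise

J = 0.7391, regime = cruise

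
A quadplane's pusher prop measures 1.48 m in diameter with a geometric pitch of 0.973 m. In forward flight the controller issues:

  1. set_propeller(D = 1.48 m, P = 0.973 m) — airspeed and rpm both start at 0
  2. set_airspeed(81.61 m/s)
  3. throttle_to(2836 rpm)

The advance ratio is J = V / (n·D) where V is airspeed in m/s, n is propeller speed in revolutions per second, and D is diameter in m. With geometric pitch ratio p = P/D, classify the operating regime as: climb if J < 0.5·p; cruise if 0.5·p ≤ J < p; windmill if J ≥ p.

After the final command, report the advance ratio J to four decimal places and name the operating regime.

J = 1.1666, regime = windmill

set_propeller: D = 1.48 m, P = 0.973 m (p = P/D = 0.657432); state ← (V=0, rpm=0)
set_airspeed(81.61): V ← 81.61 m/s
throttle_to(2836): rpm ← 2836
final state: V = 81.61 m/s, rpm = 2836 → n = rpm/60 = 47.266667 rev/s
J = V / (n·D) = 81.61 / (47.266667 × 1.48) = 1.166613
regime bands: climb J<0.3287 | cruise [0.3287, 0.6574) | windmill J≥0.6574
J = 1.1666 → windmill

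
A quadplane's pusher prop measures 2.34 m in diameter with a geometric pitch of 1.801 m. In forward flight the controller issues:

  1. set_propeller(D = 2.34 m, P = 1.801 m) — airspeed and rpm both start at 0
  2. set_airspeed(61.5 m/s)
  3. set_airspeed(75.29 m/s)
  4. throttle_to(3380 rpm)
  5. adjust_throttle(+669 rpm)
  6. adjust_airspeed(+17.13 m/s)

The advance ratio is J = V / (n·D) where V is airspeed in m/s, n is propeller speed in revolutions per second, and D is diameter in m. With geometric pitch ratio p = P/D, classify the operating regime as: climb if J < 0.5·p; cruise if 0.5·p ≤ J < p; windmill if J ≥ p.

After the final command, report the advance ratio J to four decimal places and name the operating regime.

set_propeller: D = 2.34 m, P = 1.801 m (p = P/D = 0.769658); state ← (V=0, rpm=0)
set_airspeed(61.5): V ← 61.5 m/s
set_airspeed(75.29): V ← 75.29 m/s
throttle_to(3380): rpm ← 3380
adjust_throttle(+669): rpm ← 3380 +669 = 4049
adjust_airspeed(+17.13): V ← 75.29 +17.13 = 92.42 m/s
final state: V = 92.42 m/s, rpm = 4049 → n = rpm/60 = 67.483333 rev/s
J = V / (n·D) = 92.42 / (67.483333 × 2.34) = 0.585266
regime bands: climb J<0.3848 | cruise [0.3848, 0.7697) | windmill J≥0.7697
J = 0.5853 → cruise

J = 0.5853, regime = cruise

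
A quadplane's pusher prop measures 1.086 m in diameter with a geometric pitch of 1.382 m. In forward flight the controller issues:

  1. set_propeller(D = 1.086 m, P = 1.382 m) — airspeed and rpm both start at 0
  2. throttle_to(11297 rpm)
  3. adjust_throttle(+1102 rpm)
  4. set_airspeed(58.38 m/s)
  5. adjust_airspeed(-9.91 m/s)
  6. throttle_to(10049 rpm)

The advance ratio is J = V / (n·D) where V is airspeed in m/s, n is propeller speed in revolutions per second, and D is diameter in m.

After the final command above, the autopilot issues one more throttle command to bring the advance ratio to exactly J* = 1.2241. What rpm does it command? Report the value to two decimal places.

set_propeller: D = 1.086 m, P = 1.382 m (p = P/D = 1.272560); state ← (V=0, rpm=0)
throttle_to(11297): rpm ← 11297
adjust_throttle(+1102): rpm ← 11297 +1102 = 12399
set_airspeed(58.38): V ← 58.38 m/s
adjust_airspeed(-9.91): V ← 58.38 -9.91 = 48.47 m/s
throttle_to(10049): rpm ← 10049
final state: V = 48.47 m/s, rpm = 10049 → n = rpm/60 = 167.483333 rev/s
target J* = 1.2241; solve J* = V/(n·D) for n: n = V/(J*·D) = 48.47/(1.2241 × 1.086) = 36.460809 rev/s
rpm = 60·n = 2187.648519

rpm = 2187.65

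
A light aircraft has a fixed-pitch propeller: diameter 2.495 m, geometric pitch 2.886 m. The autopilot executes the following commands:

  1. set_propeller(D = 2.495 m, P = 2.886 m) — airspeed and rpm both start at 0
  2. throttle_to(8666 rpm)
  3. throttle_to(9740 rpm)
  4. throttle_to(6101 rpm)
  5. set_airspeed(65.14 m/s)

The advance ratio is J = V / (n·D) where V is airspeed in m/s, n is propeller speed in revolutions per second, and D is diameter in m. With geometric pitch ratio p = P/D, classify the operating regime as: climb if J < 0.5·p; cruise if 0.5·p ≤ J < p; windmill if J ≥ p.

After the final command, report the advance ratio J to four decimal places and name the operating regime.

set_propeller: D = 2.495 m, P = 2.886 m (p = P/D = 1.156713); state ← (V=0, rpm=0)
throttle_to(8666): rpm ← 8666
throttle_to(9740): rpm ← 9740
throttle_to(6101): rpm ← 6101
set_airspeed(65.14): V ← 65.14 m/s
final state: V = 65.14 m/s, rpm = 6101 → n = rpm/60 = 101.683333 rev/s
J = V / (n·D) = 65.14 / (101.683333 × 2.495) = 0.256760
regime bands: climb J<0.5784 | cruise [0.5784, 1.1567) | windmill J≥1.1567
J = 0.2568 → climb

J = 0.2568, regime = climb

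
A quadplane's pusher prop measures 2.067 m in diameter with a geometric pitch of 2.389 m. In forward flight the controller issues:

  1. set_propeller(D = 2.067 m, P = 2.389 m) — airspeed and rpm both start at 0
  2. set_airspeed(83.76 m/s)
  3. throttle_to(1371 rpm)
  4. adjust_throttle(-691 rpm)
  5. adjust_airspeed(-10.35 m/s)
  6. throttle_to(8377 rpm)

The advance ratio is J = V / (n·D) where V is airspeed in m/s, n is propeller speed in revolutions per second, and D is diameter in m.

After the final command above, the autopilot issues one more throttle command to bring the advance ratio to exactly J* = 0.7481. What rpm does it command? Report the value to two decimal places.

rpm = 2848.44

set_propeller: D = 2.067 m, P = 2.389 m (p = P/D = 1.155781); state ← (V=0, rpm=0)
set_airspeed(83.76): V ← 83.76 m/s
throttle_to(1371): rpm ← 1371
adjust_throttle(-691): rpm ← 1371 -691 = 680
adjust_airspeed(-10.35): V ← 83.76 -10.35 = 73.41 m/s
throttle_to(8377): rpm ← 8377
final state: V = 73.41 m/s, rpm = 8377 → n = rpm/60 = 139.616667 rev/s
target J* = 0.7481; solve J* = V/(n·D) for n: n = V/(J*·D) = 73.41/(0.7481 × 2.067) = 47.473920 rev/s
rpm = 60·n = 2848.435194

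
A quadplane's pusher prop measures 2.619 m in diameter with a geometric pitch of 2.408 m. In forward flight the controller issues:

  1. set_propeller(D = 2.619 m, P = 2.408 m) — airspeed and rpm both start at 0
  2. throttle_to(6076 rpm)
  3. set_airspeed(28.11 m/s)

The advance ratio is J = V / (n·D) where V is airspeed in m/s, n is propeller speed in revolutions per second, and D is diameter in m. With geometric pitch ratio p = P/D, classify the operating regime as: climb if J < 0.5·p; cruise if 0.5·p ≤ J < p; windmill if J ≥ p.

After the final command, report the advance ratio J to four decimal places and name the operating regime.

set_propeller: D = 2.619 m, P = 2.408 m (p = P/D = 0.919435); state ← (V=0, rpm=0)
throttle_to(6076): rpm ← 6076
set_airspeed(28.11): V ← 28.11 m/s
final state: V = 28.11 m/s, rpm = 6076 → n = rpm/60 = 101.266667 rev/s
J = V / (n·D) = 28.11 / (101.266667 × 2.619) = 0.105989
regime bands: climb J<0.4597 | cruise [0.4597, 0.9194) | windmill J≥0.9194
J = 0.1060 → climb

J = 0.1060, regime = climb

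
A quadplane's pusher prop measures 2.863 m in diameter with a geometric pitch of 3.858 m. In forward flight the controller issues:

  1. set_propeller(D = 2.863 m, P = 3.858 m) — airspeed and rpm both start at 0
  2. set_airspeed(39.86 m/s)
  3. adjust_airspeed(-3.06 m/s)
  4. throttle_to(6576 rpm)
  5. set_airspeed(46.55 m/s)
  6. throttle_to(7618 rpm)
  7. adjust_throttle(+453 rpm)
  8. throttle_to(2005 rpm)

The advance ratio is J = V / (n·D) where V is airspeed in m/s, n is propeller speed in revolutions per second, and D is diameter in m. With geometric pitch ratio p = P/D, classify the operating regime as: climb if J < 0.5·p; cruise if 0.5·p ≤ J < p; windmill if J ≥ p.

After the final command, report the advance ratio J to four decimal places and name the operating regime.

set_propeller: D = 2.863 m, P = 3.858 m (p = P/D = 1.347538); state ← (V=0, rpm=0)
set_airspeed(39.86): V ← 39.86 m/s
adjust_airspeed(-3.06): V ← 39.86 -3.06 = 36.8 m/s
throttle_to(6576): rpm ← 6576
set_airspeed(46.55): V ← 46.55 m/s
throttle_to(7618): rpm ← 7618
adjust_throttle(+453): rpm ← 7618 +453 = 8071
throttle_to(2005): rpm ← 2005
final state: V = 46.55 m/s, rpm = 2005 → n = rpm/60 = 33.416667 rev/s
J = V / (n·D) = 46.55 / (33.416667 × 2.863) = 0.486559
regime bands: climb J<0.6738 | cruise [0.6738, 1.3475) | windmill J≥1.3475
J = 0.4866 → climb

J = 0.4866, regime = climb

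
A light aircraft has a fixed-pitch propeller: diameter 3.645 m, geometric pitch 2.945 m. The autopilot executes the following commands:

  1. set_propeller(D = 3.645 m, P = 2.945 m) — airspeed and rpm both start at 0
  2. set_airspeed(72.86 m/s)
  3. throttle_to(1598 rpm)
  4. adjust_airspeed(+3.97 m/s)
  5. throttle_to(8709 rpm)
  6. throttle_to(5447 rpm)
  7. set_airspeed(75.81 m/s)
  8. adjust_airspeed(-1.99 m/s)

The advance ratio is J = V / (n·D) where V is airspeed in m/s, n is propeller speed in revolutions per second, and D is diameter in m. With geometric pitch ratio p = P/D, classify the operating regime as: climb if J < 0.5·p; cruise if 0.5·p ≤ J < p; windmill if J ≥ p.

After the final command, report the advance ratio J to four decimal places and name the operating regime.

set_propeller: D = 3.645 m, P = 2.945 m (p = P/D = 0.807956); state ← (V=0, rpm=0)
set_airspeed(72.86): V ← 72.86 m/s
throttle_to(1598): rpm ← 1598
adjust_airspeed(+3.97): V ← 72.86 +3.97 = 76.83 m/s
throttle_to(8709): rpm ← 8709
throttle_to(5447): rpm ← 5447
set_airspeed(75.81): V ← 75.81 m/s
adjust_airspeed(-1.99): V ← 75.81 -1.99 = 73.82 m/s
final state: V = 73.82 m/s, rpm = 5447 → n = rpm/60 = 90.783333 rev/s
J = V / (n·D) = 73.82 / (90.783333 × 3.645) = 0.223085
regime bands: climb J<0.4040 | cruise [0.4040, 0.8080) | windmill J≥0.8080
J = 0.2231 → climb

J = 0.2231, regime = climb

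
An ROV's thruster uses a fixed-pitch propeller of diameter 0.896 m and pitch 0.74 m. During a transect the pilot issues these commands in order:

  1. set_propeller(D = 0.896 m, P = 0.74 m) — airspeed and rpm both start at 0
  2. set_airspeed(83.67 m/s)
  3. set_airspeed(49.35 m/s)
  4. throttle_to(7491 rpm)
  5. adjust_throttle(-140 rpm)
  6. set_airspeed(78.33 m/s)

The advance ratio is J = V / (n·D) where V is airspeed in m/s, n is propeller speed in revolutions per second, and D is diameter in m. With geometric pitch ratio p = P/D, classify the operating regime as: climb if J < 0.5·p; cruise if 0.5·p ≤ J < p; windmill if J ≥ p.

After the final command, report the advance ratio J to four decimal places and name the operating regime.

J = 0.7136, regime = cruise

set_propeller: D = 0.896 m, P = 0.74 m (p = P/D = 0.825893); state ← (V=0, rpm=0)
set_airspeed(83.67): V ← 83.67 m/s
set_airspeed(49.35): V ← 49.35 m/s
throttle_to(7491): rpm ← 7491
adjust_throttle(-140): rpm ← 7491 -140 = 7351
set_airspeed(78.33): V ← 78.33 m/s
final state: V = 78.33 m/s, rpm = 7351 → n = rpm/60 = 122.516667 rev/s
J = V / (n·D) = 78.33 / (122.516667 × 0.896) = 0.713551
regime bands: climb J<0.4129 | cruise [0.4129, 0.8259) | windmill J≥0.8259
J = 0.7136 → cruise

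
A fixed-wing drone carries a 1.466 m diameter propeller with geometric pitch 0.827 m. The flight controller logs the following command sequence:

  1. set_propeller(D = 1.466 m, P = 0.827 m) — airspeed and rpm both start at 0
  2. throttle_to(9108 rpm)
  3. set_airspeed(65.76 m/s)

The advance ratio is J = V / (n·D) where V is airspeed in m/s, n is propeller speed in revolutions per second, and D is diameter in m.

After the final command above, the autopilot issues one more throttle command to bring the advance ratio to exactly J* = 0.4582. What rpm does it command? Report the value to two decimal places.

set_propeller: D = 1.466 m, P = 0.827 m (p = P/D = 0.564120); state ← (V=0, rpm=0)
throttle_to(9108): rpm ← 9108
set_airspeed(65.76): V ← 65.76 m/s
final state: V = 65.76 m/s, rpm = 9108 → n = rpm/60 = 151.800000 rev/s
target J* = 0.4582; solve J* = V/(n·D) for n: n = V/(J*·D) = 65.76/(0.4582 × 1.466) = 97.897759 rev/s
rpm = 60·n = 5873.865526

rpm = 5873.87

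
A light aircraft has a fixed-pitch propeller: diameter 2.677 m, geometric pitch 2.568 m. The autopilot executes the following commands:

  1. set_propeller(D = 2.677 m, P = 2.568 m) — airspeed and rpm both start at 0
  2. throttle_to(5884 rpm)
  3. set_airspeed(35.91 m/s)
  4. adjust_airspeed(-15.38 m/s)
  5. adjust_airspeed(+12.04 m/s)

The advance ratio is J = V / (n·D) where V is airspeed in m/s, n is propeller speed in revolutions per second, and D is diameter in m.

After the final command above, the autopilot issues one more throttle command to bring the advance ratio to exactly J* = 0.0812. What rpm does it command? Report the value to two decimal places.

rpm = 8990.10

set_propeller: D = 2.677 m, P = 2.568 m (p = P/D = 0.959283); state ← (V=0, rpm=0)
throttle_to(5884): rpm ← 5884
set_airspeed(35.91): V ← 35.91 m/s
adjust_airspeed(-15.38): V ← 35.91 -15.38 = 20.53 m/s
adjust_airspeed(+12.04): V ← 20.53 +12.04 = 32.57 m/s
final state: V = 32.57 m/s, rpm = 5884 → n = rpm/60 = 98.066667 rev/s
target J* = 0.0812; solve J* = V/(n·D) for n: n = V/(J*·D) = 32.57/(0.0812 × 2.677) = 149.835030 rev/s
rpm = 60·n = 8990.101779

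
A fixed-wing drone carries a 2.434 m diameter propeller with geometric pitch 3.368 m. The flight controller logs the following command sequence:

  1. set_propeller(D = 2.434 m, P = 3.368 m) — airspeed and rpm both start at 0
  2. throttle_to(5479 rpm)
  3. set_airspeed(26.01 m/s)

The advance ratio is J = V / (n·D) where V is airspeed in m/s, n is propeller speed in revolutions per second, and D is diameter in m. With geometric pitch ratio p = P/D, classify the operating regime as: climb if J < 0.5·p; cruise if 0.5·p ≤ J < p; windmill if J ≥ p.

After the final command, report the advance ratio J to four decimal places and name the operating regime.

set_propeller: D = 2.434 m, P = 3.368 m (p = P/D = 1.383730); state ← (V=0, rpm=0)
throttle_to(5479): rpm ← 5479
set_airspeed(26.01): V ← 26.01 m/s
final state: V = 26.01 m/s, rpm = 5479 → n = rpm/60 = 91.316667 rev/s
J = V / (n·D) = 26.01 / (91.316667 × 2.434) = 0.117023
regime bands: climb J<0.6919 | cruise [0.6919, 1.3837) | windmill J≥1.3837
J = 0.1170 → climb

J = 0.1170, regime = climb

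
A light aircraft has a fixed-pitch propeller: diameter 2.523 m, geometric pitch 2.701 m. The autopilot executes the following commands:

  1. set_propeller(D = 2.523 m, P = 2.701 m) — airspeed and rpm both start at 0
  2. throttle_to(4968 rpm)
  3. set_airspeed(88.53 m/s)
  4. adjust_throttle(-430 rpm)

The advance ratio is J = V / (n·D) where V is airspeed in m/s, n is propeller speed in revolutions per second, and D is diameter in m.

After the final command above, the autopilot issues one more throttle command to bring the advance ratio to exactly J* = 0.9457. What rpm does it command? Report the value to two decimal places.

rpm = 2226.24

set_propeller: D = 2.523 m, P = 2.701 m (p = P/D = 1.070551); state ← (V=0, rpm=0)
throttle_to(4968): rpm ← 4968
set_airspeed(88.53): V ← 88.53 m/s
adjust_throttle(-430): rpm ← 4968 -430 = 4538
final state: V = 88.53 m/s, rpm = 4538 → n = rpm/60 = 75.633333 rev/s
target J* = 0.9457; solve J* = V/(n·D) for n: n = V/(J*·D) = 88.53/(0.9457 × 2.523) = 37.103923 rev/s
rpm = 60·n = 2226.235353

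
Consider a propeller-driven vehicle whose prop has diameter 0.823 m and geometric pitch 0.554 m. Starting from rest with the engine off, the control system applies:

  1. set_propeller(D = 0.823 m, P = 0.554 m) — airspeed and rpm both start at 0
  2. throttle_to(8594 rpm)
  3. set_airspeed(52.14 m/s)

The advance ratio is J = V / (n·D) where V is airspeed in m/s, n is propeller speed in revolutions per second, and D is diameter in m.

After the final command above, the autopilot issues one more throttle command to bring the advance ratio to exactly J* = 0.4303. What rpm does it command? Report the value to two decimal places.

set_propeller: D = 0.823 m, P = 0.554 m (p = P/D = 0.673147); state ← (V=0, rpm=0)
throttle_to(8594): rpm ← 8594
set_airspeed(52.14): V ← 52.14 m/s
final state: V = 52.14 m/s, rpm = 8594 → n = rpm/60 = 143.233333 rev/s
target J* = 0.4303; solve J* = V/(n·D) for n: n = V/(J*·D) = 52.14/(0.4303 × 0.823) = 147.231198 rev/s
rpm = 60·n = 8833.871873

rpm = 8833.87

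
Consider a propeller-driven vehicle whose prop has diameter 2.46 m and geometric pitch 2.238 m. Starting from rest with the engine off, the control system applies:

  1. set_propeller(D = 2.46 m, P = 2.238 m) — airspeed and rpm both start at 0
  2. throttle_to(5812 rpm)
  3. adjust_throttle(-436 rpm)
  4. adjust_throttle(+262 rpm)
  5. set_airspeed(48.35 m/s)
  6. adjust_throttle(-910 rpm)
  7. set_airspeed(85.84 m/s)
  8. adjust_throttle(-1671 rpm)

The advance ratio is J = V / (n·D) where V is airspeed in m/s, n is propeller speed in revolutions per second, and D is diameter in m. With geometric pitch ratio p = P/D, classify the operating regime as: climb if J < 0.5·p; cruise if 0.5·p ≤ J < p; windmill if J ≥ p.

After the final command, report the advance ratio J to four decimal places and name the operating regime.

set_propeller: D = 2.46 m, P = 2.238 m (p = P/D = 0.909756); state ← (V=0, rpm=0)
throttle_to(5812): rpm ← 5812
adjust_throttle(-436): rpm ← 5812 -436 = 5376
adjust_throttle(+262): rpm ← 5376 +262 = 5638
set_airspeed(48.35): V ← 48.35 m/s
adjust_throttle(-910): rpm ← 5638 -910 = 4728
set_airspeed(85.84): V ← 85.84 m/s
adjust_throttle(-1671): rpm ← 4728 -1671 = 3057
final state: V = 85.84 m/s, rpm = 3057 → n = rpm/60 = 50.950000 rev/s
J = V / (n·D) = 85.84 / (50.950000 × 2.46) = 0.684874
regime bands: climb J<0.4549 | cruise [0.4549, 0.9098) | windmill J≥0.9098
J = 0.6849 → cruise

J = 0.6849, regime = cruise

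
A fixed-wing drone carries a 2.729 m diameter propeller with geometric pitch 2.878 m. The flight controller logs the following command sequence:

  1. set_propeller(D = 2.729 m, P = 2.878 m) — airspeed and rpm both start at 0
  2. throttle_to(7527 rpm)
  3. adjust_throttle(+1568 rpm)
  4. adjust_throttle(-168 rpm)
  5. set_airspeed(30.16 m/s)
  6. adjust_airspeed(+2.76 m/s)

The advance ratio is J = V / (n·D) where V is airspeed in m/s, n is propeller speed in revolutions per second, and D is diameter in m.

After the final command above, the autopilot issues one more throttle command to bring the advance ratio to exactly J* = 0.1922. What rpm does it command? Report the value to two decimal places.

rpm = 3765.77

set_propeller: D = 2.729 m, P = 2.878 m (p = P/D = 1.054599); state ← (V=0, rpm=0)
throttle_to(7527): rpm ← 7527
adjust_throttle(+1568): rpm ← 7527 +1568 = 9095
adjust_throttle(-168): rpm ← 9095 -168 = 8927
set_airspeed(30.16): V ← 30.16 m/s
adjust_airspeed(+2.76): V ← 30.16 +2.76 = 32.92 m/s
final state: V = 32.92 m/s, rpm = 8927 → n = rpm/60 = 148.783333 rev/s
target J* = 0.1922; solve J* = V/(n·D) for n: n = V/(J*·D) = 32.92/(0.1922 × 2.729) = 62.762886 rev/s
rpm = 60·n = 3765.773179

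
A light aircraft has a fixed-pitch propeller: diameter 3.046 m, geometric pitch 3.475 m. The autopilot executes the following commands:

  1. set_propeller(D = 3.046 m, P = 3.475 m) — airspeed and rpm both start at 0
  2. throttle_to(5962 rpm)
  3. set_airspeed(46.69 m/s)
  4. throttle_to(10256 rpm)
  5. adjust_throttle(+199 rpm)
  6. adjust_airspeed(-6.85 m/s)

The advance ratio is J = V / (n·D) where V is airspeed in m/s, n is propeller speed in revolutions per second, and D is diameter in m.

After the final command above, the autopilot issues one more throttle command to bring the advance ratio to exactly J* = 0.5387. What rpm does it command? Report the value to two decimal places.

rpm = 1456.78

set_propeller: D = 3.046 m, P = 3.475 m (p = P/D = 1.140840); state ← (V=0, rpm=0)
throttle_to(5962): rpm ← 5962
set_airspeed(46.69): V ← 46.69 m/s
throttle_to(10256): rpm ← 10256
adjust_throttle(+199): rpm ← 10256 +199 = 10455
adjust_airspeed(-6.85): V ← 46.69 -6.85 = 39.84 m/s
final state: V = 39.84 m/s, rpm = 10455 → n = rpm/60 = 174.250000 rev/s
target J* = 0.5387; solve J* = V/(n·D) for n: n = V/(J*·D) = 39.84/(0.5387 × 3.046) = 24.279652 rev/s
rpm = 60·n = 1456.779112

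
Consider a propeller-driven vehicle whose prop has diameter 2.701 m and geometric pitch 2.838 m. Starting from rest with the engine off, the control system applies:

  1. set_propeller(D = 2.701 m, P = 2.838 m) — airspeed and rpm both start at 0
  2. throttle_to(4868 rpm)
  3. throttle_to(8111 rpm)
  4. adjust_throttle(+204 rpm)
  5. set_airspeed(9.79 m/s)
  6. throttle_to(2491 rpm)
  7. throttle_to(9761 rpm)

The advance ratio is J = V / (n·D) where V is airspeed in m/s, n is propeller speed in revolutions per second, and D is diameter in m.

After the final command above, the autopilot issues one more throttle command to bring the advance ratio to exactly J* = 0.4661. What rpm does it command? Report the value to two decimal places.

rpm = 466.58

set_propeller: D = 2.701 m, P = 2.838 m (p = P/D = 1.050722); state ← (V=0, rpm=0)
throttle_to(4868): rpm ← 4868
throttle_to(8111): rpm ← 8111
adjust_throttle(+204): rpm ← 8111 +204 = 8315
set_airspeed(9.79): V ← 9.79 m/s
throttle_to(2491): rpm ← 2491
throttle_to(9761): rpm ← 9761
final state: V = 9.79 m/s, rpm = 9761 → n = rpm/60 = 162.683333 rev/s
target J* = 0.4661; solve J* = V/(n·D) for n: n = V/(J*·D) = 9.79/(0.4661 × 2.701) = 7.776407 rev/s
rpm = 60·n = 466.584444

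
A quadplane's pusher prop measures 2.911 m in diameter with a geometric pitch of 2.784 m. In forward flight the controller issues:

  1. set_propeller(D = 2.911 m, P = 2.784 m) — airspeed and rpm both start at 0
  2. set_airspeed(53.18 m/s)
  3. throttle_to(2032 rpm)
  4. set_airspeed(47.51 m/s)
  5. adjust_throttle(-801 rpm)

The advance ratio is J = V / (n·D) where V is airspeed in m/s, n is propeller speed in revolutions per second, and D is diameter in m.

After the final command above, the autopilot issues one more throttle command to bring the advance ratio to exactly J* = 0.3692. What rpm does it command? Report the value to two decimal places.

rpm = 2652.36

set_propeller: D = 2.911 m, P = 2.784 m (p = P/D = 0.956372); state ← (V=0, rpm=0)
set_airspeed(53.18): V ← 53.18 m/s
throttle_to(2032): rpm ← 2032
set_airspeed(47.51): V ← 47.51 m/s
adjust_throttle(-801): rpm ← 2032 -801 = 1231
final state: V = 47.51 m/s, rpm = 1231 → n = rpm/60 = 20.516667 rev/s
target J* = 0.3692; solve J* = V/(n·D) for n: n = V/(J*·D) = 47.51/(0.3692 × 2.911) = 44.205991 rev/s
rpm = 60·n = 2652.359470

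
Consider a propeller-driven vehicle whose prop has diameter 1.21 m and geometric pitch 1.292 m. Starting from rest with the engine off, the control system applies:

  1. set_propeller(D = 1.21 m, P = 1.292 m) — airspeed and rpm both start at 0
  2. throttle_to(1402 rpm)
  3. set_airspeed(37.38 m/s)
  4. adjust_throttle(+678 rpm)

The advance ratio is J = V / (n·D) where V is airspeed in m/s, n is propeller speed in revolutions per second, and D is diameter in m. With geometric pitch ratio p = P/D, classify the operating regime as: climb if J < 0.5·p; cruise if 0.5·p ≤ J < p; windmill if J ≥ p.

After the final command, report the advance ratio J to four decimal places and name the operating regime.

J = 0.8911, regime = cruise

set_propeller: D = 1.21 m, P = 1.292 m (p = P/D = 1.067769); state ← (V=0, rpm=0)
throttle_to(1402): rpm ← 1402
set_airspeed(37.38): V ← 37.38 m/s
adjust_throttle(+678): rpm ← 1402 +678 = 2080
final state: V = 37.38 m/s, rpm = 2080 → n = rpm/60 = 34.666667 rev/s
J = V / (n·D) = 37.38 / (34.666667 × 1.21) = 0.891132
regime bands: climb J<0.5339 | cruise [0.5339, 1.0678) | windmill J≥1.0678
J = 0.8911 → cruise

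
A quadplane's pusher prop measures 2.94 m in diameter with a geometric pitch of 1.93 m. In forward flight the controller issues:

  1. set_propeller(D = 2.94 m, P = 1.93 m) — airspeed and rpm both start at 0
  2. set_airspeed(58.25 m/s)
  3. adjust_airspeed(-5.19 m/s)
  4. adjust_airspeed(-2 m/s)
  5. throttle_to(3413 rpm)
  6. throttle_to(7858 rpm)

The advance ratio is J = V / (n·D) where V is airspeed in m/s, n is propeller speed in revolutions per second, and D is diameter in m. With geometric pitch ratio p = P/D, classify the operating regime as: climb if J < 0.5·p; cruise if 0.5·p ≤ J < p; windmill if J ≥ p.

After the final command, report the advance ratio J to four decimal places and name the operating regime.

J = 0.1326, regime = climb

set_propeller: D = 2.94 m, P = 1.93 m (p = P/D = 0.656463); state ← (V=0, rpm=0)
set_airspeed(58.25): V ← 58.25 m/s
adjust_airspeed(-5.19): V ← 58.25 -5.19 = 53.06 m/s
adjust_airspeed(-2): V ← 53.06 -2 = 51.06 m/s
throttle_to(3413): rpm ← 3413
throttle_to(7858): rpm ← 7858
final state: V = 51.06 m/s, rpm = 7858 → n = rpm/60 = 130.966667 rev/s
J = V / (n·D) = 51.06 / (130.966667 × 2.94) = 0.132609
regime bands: climb J<0.3282 | cruise [0.3282, 0.6565) | windmill J≥0.6565
J = 0.1326 → climb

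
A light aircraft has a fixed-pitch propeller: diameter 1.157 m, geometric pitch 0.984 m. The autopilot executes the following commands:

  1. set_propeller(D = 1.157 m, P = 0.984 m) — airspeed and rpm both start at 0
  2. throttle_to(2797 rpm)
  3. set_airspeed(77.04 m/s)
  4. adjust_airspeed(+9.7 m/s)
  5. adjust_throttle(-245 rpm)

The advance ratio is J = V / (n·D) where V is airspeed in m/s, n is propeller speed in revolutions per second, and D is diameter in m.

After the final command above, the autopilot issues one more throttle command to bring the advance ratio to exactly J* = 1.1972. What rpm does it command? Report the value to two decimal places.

set_propeller: D = 1.157 m, P = 0.984 m (p = P/D = 0.850475); state ← (V=0, rpm=0)
throttle_to(2797): rpm ← 2797
set_airspeed(77.04): V ← 77.04 m/s
adjust_airspeed(+9.7): V ← 77.04 +9.7 = 86.74 m/s
adjust_throttle(-245): rpm ← 2797 -245 = 2552
final state: V = 86.74 m/s, rpm = 2552 → n = rpm/60 = 42.533333 rev/s
target J* = 1.1972; solve J* = V/(n·D) for n: n = V/(J*·D) = 86.74/(1.1972 × 1.157) = 62.620907 rev/s
rpm = 60·n = 3757.254395

rpm = 3757.25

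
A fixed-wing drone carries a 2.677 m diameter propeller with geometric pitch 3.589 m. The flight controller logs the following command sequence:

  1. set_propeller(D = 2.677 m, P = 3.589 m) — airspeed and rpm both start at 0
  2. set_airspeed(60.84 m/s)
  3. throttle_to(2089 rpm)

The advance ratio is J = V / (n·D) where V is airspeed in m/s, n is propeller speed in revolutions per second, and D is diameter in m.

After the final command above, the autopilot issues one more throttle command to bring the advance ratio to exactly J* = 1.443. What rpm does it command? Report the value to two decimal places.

set_propeller: D = 2.677 m, P = 3.589 m (p = P/D = 1.340680); state ← (V=0, rpm=0)
set_airspeed(60.84): V ← 60.84 m/s
throttle_to(2089): rpm ← 2089
final state: V = 60.84 m/s, rpm = 2089 → n = rpm/60 = 34.816667 rev/s
target J* = 1.443; solve J* = V/(n·D) for n: n = V/(J*·D) = 60.84/(1.443 × 2.677) = 15.749780 rev/s
rpm = 60·n = 944.986825

rpm = 944.99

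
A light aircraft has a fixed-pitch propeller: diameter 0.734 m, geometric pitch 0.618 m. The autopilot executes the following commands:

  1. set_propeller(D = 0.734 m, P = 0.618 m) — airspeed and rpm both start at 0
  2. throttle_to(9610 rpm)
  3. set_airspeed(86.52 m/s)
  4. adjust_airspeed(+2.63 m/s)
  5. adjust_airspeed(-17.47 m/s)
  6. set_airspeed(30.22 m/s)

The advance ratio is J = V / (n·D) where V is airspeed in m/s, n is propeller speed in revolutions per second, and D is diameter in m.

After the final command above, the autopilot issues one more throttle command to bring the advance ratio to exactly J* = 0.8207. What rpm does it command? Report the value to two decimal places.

rpm = 3009.99

set_propeller: D = 0.734 m, P = 0.618 m (p = P/D = 0.841962); state ← (V=0, rpm=0)
throttle_to(9610): rpm ← 9610
set_airspeed(86.52): V ← 86.52 m/s
adjust_airspeed(+2.63): V ← 86.52 +2.63 = 89.15 m/s
adjust_airspeed(-17.47): V ← 89.15 -17.47 = 71.68 m/s
set_airspeed(30.22): V ← 30.22 m/s
final state: V = 30.22 m/s, rpm = 9610 → n = rpm/60 = 160.166667 rev/s
target J* = 0.8207; solve J* = V/(n·D) for n: n = V/(J*·D) = 30.22/(0.8207 × 0.734) = 50.166519 rev/s
rpm = 60·n = 3009.991139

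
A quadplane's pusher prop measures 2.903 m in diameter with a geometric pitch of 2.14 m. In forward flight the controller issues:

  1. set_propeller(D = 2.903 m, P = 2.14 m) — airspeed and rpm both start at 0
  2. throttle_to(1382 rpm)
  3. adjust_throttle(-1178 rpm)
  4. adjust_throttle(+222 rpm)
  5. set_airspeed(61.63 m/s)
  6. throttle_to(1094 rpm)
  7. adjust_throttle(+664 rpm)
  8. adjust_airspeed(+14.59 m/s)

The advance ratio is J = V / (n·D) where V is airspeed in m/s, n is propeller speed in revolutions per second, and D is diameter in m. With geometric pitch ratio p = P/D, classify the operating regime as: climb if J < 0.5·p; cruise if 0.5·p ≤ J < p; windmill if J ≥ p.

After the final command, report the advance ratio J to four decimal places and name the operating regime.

J = 0.8961, regime = windmill

set_propeller: D = 2.903 m, P = 2.14 m (p = P/D = 0.737168); state ← (V=0, rpm=0)
throttle_to(1382): rpm ← 1382
adjust_throttle(-1178): rpm ← 1382 -1178 = 204
adjust_throttle(+222): rpm ← 204 +222 = 426
set_airspeed(61.63): V ← 61.63 m/s
throttle_to(1094): rpm ← 1094
adjust_throttle(+664): rpm ← 1094 +664 = 1758
adjust_airspeed(+14.59): V ← 61.63 +14.59 = 76.22 m/s
final state: V = 76.22 m/s, rpm = 1758 → n = rpm/60 = 29.300000 rev/s
J = V / (n·D) = 76.22 / (29.300000 × 2.903) = 0.896095
regime bands: climb J<0.3686 | cruise [0.3686, 0.7372) | windmill J≥0.7372
J = 0.8961 → windmill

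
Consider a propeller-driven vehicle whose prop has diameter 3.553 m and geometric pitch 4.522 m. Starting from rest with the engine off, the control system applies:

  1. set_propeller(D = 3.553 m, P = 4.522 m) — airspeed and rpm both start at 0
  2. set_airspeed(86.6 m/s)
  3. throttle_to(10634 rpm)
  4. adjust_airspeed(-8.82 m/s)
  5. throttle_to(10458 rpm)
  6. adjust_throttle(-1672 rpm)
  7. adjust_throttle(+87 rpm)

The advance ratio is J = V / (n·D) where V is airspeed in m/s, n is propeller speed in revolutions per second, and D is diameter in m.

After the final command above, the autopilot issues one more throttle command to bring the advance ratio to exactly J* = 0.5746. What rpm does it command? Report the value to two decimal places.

rpm = 2285.91

set_propeller: D = 3.553 m, P = 4.522 m (p = P/D = 1.272727); state ← (V=0, rpm=0)
set_airspeed(86.6): V ← 86.6 m/s
throttle_to(10634): rpm ← 10634
adjust_airspeed(-8.82): V ← 86.6 -8.82 = 77.78 m/s
throttle_to(10458): rpm ← 10458
adjust_throttle(-1672): rpm ← 10458 -1672 = 8786
adjust_throttle(+87): rpm ← 8786 +87 = 8873
final state: V = 77.78 m/s, rpm = 8873 → n = rpm/60 = 147.883333 rev/s
target J* = 0.5746; solve J* = V/(n·D) for n: n = V/(J*·D) = 77.78/(0.5746 × 3.553) = 38.098433 rev/s
rpm = 60·n = 2285.905960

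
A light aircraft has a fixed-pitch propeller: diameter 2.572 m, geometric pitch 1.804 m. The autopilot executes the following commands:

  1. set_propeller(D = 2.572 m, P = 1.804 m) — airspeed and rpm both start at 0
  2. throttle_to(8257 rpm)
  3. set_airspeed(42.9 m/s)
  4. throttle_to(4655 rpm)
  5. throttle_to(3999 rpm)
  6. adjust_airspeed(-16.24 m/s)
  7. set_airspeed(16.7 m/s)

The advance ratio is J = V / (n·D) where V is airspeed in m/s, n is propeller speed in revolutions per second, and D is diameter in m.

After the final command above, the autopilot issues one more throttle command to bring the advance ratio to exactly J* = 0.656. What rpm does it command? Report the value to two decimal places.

rpm = 593.87

set_propeller: D = 2.572 m, P = 1.804 m (p = P/D = 0.701400); state ← (V=0, rpm=0)
throttle_to(8257): rpm ← 8257
set_airspeed(42.9): V ← 42.9 m/s
throttle_to(4655): rpm ← 4655
throttle_to(3999): rpm ← 3999
adjust_airspeed(-16.24): V ← 42.9 -16.24 = 26.66 m/s
set_airspeed(16.7): V ← 16.7 m/s
final state: V = 16.7 m/s, rpm = 3999 → n = rpm/60 = 66.650000 rev/s
target J* = 0.656; solve J* = V/(n·D) for n: n = V/(J*·D) = 16.7/(0.656 × 2.572) = 9.897868 rev/s
rpm = 60·n = 593.872093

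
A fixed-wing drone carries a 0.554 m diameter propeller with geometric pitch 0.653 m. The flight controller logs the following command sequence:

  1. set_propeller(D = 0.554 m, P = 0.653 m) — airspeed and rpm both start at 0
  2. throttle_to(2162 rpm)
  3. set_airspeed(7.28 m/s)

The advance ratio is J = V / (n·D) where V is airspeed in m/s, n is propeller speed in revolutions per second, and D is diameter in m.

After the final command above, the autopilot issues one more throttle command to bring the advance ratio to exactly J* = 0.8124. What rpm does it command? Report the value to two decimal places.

set_propeller: D = 0.554 m, P = 0.653 m (p = P/D = 1.178700); state ← (V=0, rpm=0)
throttle_to(2162): rpm ← 2162
set_airspeed(7.28): V ← 7.28 m/s
final state: V = 7.28 m/s, rpm = 2162 → n = rpm/60 = 36.033333 rev/s
target J* = 0.8124; solve J* = V/(n·D) for n: n = V/(J*·D) = 7.28/(0.8124 × 0.554) = 16.175276 rev/s
rpm = 60·n = 970.516560

rpm = 970.52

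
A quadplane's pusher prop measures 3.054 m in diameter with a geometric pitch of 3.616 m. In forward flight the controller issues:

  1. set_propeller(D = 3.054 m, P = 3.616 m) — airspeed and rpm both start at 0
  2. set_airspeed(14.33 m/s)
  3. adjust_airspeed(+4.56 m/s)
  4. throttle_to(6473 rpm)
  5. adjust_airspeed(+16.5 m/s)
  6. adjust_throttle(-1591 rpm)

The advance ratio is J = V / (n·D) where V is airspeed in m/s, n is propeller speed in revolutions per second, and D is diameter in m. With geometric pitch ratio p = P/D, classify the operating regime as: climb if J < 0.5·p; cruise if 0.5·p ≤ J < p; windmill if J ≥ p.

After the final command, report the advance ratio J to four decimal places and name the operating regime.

J = 0.1424, regime = climb

set_propeller: D = 3.054 m, P = 3.616 m (p = P/D = 1.184021); state ← (V=0, rpm=0)
set_airspeed(14.33): V ← 14.33 m/s
adjust_airspeed(+4.56): V ← 14.33 +4.56 = 18.89 m/s
throttle_to(6473): rpm ← 6473
adjust_airspeed(+16.5): V ← 18.89 +16.5 = 35.39 m/s
adjust_throttle(-1591): rpm ← 6473 -1591 = 4882
final state: V = 35.39 m/s, rpm = 4882 → n = rpm/60 = 81.366667 rev/s
J = V / (n·D) = 35.39 / (81.366667 × 3.054) = 0.142418
regime bands: climb J<0.5920 | cruise [0.5920, 1.1840) | windmill J≥1.1840
J = 0.1424 → climb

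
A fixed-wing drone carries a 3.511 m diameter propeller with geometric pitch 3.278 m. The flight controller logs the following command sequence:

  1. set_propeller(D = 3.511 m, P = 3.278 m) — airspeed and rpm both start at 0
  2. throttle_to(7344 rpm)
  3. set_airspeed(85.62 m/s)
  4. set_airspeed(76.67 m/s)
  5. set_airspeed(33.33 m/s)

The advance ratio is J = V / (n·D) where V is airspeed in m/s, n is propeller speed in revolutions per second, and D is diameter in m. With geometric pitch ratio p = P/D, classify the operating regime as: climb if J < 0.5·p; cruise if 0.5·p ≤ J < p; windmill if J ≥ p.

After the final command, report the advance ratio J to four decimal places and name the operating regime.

set_propeller: D = 3.511 m, P = 3.278 m (p = P/D = 0.933637); state ← (V=0, rpm=0)
throttle_to(7344): rpm ← 7344
set_airspeed(85.62): V ← 85.62 m/s
set_airspeed(76.67): V ← 76.67 m/s
set_airspeed(33.33): V ← 33.33 m/s
final state: V = 33.33 m/s, rpm = 7344 → n = rpm/60 = 122.400000 rev/s
J = V / (n·D) = 33.33 / (122.400000 × 3.511) = 0.077557
regime bands: climb J<0.4668 | cruise [0.4668, 0.9336) | windmill J≥0.9336
J = 0.0776 → climb

J = 0.0776, regime = climb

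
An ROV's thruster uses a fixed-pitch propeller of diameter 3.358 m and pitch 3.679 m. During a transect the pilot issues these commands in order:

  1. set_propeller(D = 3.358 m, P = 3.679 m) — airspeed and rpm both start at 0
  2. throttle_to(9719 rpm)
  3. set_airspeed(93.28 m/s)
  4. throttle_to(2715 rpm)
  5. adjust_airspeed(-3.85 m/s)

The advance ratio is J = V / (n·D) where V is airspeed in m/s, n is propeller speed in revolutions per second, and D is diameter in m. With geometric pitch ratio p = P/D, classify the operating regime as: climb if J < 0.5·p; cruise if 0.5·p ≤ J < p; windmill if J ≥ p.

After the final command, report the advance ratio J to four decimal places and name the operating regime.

set_propeller: D = 3.358 m, P = 3.679 m (p = P/D = 1.095593); state ← (V=0, rpm=0)
throttle_to(9719): rpm ← 9719
set_airspeed(93.28): V ← 93.28 m/s
throttle_to(2715): rpm ← 2715
adjust_airspeed(-3.85): V ← 93.28 -3.85 = 89.43 m/s
final state: V = 89.43 m/s, rpm = 2715 → n = rpm/60 = 45.250000 rev/s
J = V / (n·D) = 89.43 / (45.250000 × 3.358) = 0.588551
regime bands: climb J<0.5478 | cruise [0.5478, 1.0956) | windmill J≥1.0956
J = 0.5886 → cruise

J = 0.5886, regime = cruise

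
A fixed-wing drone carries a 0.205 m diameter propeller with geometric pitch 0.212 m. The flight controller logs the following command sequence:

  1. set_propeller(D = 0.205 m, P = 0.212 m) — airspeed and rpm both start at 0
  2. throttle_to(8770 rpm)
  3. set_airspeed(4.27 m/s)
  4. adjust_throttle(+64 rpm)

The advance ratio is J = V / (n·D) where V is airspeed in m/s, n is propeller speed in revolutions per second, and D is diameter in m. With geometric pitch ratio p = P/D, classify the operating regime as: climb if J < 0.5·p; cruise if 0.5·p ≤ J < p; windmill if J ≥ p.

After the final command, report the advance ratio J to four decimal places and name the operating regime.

J = 0.1415, regime = climb

set_propeller: D = 0.205 m, P = 0.212 m (p = P/D = 1.034146); state ← (V=0, rpm=0)
throttle_to(8770): rpm ← 8770
set_airspeed(4.27): V ← 4.27 m/s
adjust_throttle(+64): rpm ← 8770 +64 = 8834
final state: V = 4.27 m/s, rpm = 8834 → n = rpm/60 = 147.233333 rev/s
J = V / (n·D) = 4.27 / (147.233333 × 0.205) = 0.141471
regime bands: climb J<0.5171 | cruise [0.5171, 1.0341) | windmill J≥1.0341
J = 0.1415 → climb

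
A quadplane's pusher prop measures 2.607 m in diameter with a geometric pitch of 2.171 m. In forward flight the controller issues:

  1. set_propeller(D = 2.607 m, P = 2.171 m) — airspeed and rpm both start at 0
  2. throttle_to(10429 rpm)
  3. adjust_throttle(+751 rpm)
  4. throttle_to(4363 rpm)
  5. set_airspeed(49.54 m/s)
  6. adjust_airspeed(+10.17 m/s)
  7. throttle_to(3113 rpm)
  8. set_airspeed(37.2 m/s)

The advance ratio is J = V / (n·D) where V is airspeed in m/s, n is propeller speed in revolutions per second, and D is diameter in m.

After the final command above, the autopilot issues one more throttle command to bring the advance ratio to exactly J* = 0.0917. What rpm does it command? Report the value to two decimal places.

rpm = 9336.49

set_propeller: D = 2.607 m, P = 2.171 m (p = P/D = 0.832758); state ← (V=0, rpm=0)
throttle_to(10429): rpm ← 10429
adjust_throttle(+751): rpm ← 10429 +751 = 11180
throttle_to(4363): rpm ← 4363
set_airspeed(49.54): V ← 49.54 m/s
adjust_airspeed(+10.17): V ← 49.54 +10.17 = 59.71 m/s
throttle_to(3113): rpm ← 3113
set_airspeed(37.2): V ← 37.2 m/s
final state: V = 37.2 m/s, rpm = 3113 → n = rpm/60 = 51.883333 rev/s
target J* = 0.0917; solve J* = V/(n·D) for n: n = V/(J*·D) = 37.2/(0.0917 × 2.607) = 155.608234 rev/s
rpm = 60·n = 9336.494021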